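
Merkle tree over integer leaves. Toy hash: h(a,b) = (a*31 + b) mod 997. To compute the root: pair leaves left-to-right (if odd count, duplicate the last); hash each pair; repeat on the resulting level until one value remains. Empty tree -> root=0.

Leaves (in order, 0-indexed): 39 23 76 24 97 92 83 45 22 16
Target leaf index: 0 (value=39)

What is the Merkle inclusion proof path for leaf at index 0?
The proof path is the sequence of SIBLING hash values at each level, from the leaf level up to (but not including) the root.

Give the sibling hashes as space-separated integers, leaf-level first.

Answer: 23 386 981 900

Derivation:
L0 (leaves): [39, 23, 76, 24, 97, 92, 83, 45, 22, 16], target index=0
L1: h(39,23)=(39*31+23)%997=235 [pair 0] h(76,24)=(76*31+24)%997=386 [pair 1] h(97,92)=(97*31+92)%997=108 [pair 2] h(83,45)=(83*31+45)%997=624 [pair 3] h(22,16)=(22*31+16)%997=698 [pair 4] -> [235, 386, 108, 624, 698]
  Sibling for proof at L0: 23
L2: h(235,386)=(235*31+386)%997=692 [pair 0] h(108,624)=(108*31+624)%997=981 [pair 1] h(698,698)=(698*31+698)%997=402 [pair 2] -> [692, 981, 402]
  Sibling for proof at L1: 386
L3: h(692,981)=(692*31+981)%997=499 [pair 0] h(402,402)=(402*31+402)%997=900 [pair 1] -> [499, 900]
  Sibling for proof at L2: 981
L4: h(499,900)=(499*31+900)%997=417 [pair 0] -> [417]
  Sibling for proof at L3: 900
Root: 417
Proof path (sibling hashes from leaf to root): [23, 386, 981, 900]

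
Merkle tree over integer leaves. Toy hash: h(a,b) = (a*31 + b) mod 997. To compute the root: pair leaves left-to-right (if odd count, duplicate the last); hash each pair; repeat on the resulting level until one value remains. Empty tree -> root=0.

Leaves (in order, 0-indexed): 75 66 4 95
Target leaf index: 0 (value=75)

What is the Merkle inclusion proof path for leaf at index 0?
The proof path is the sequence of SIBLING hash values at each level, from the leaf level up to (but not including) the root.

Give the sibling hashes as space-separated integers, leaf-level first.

Answer: 66 219

Derivation:
L0 (leaves): [75, 66, 4, 95], target index=0
L1: h(75,66)=(75*31+66)%997=397 [pair 0] h(4,95)=(4*31+95)%997=219 [pair 1] -> [397, 219]
  Sibling for proof at L0: 66
L2: h(397,219)=(397*31+219)%997=562 [pair 0] -> [562]
  Sibling for proof at L1: 219
Root: 562
Proof path (sibling hashes from leaf to root): [66, 219]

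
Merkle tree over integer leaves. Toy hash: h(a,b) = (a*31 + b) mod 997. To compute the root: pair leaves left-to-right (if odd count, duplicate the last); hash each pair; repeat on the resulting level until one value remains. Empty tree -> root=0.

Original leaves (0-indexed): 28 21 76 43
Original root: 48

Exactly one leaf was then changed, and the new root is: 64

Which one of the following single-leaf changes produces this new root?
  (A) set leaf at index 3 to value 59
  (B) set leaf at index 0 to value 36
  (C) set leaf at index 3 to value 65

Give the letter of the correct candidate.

Answer: A

Derivation:
Original leaves: [28, 21, 76, 43]
Target new root: 64
Try each candidate change and compute the resulting root:
Candidate A: set leaf[3] = 59 -> leaves = [28, 21, 76, 59]
  L0: [28, 21, 76, 59]
  L1: h(28,21)=(28*31+21)%997=889 h(76,59)=(76*31+59)%997=421 -> [889, 421]
  L2: h(889,421)=(889*31+421)%997=64 -> [64]
  root = 64 == target 64  ** MATCH **
Candidate B: set leaf[0] = 36 -> leaves = [36, 21, 76, 43]
  L0: [36, 21, 76, 43]
  L1: h(36,21)=(36*31+21)%997=140 h(76,43)=(76*31+43)%997=405 -> [140, 405]
  L2: h(140,405)=(140*31+405)%997=757 -> [757]
  root = 757 != target 64
Candidate C: set leaf[3] = 65 -> leaves = [28, 21, 76, 65]
  L0: [28, 21, 76, 65]
  L1: h(28,21)=(28*31+21)%997=889 h(76,65)=(76*31+65)%997=427 -> [889, 427]
  L2: h(889,427)=(889*31+427)%997=70 -> [70]
  root = 70 != target 64
Candidate A produces the target root.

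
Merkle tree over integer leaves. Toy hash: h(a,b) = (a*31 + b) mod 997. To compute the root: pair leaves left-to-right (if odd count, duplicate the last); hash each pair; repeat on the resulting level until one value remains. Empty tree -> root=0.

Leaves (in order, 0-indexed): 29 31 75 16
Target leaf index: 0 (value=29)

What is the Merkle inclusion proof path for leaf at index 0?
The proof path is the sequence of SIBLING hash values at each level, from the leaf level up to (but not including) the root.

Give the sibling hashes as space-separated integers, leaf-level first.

L0 (leaves): [29, 31, 75, 16], target index=0
L1: h(29,31)=(29*31+31)%997=930 [pair 0] h(75,16)=(75*31+16)%997=347 [pair 1] -> [930, 347]
  Sibling for proof at L0: 31
L2: h(930,347)=(930*31+347)%997=264 [pair 0] -> [264]
  Sibling for proof at L1: 347
Root: 264
Proof path (sibling hashes from leaf to root): [31, 347]

Answer: 31 347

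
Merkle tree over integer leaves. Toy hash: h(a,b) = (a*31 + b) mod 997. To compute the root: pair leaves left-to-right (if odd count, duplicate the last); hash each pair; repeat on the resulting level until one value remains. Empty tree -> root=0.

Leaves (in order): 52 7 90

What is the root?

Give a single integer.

Answer: 228

Derivation:
L0: [52, 7, 90]
L1: h(52,7)=(52*31+7)%997=622 h(90,90)=(90*31+90)%997=886 -> [622, 886]
L2: h(622,886)=(622*31+886)%997=228 -> [228]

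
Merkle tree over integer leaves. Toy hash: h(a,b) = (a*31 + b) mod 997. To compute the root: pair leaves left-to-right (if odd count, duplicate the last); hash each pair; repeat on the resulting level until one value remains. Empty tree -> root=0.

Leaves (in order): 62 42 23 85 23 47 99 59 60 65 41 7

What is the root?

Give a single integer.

Answer: 946

Derivation:
L0: [62, 42, 23, 85, 23, 47, 99, 59, 60, 65, 41, 7]
L1: h(62,42)=(62*31+42)%997=967 h(23,85)=(23*31+85)%997=798 h(23,47)=(23*31+47)%997=760 h(99,59)=(99*31+59)%997=137 h(60,65)=(60*31+65)%997=928 h(41,7)=(41*31+7)%997=281 -> [967, 798, 760, 137, 928, 281]
L2: h(967,798)=(967*31+798)%997=865 h(760,137)=(760*31+137)%997=766 h(928,281)=(928*31+281)%997=136 -> [865, 766, 136]
L3: h(865,766)=(865*31+766)%997=662 h(136,136)=(136*31+136)%997=364 -> [662, 364]
L4: h(662,364)=(662*31+364)%997=946 -> [946]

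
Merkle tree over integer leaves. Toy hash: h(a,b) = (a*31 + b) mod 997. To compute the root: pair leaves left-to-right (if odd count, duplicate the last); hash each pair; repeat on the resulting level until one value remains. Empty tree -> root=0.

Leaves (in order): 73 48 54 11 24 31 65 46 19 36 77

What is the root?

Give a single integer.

L0: [73, 48, 54, 11, 24, 31, 65, 46, 19, 36, 77]
L1: h(73,48)=(73*31+48)%997=317 h(54,11)=(54*31+11)%997=688 h(24,31)=(24*31+31)%997=775 h(65,46)=(65*31+46)%997=67 h(19,36)=(19*31+36)%997=625 h(77,77)=(77*31+77)%997=470 -> [317, 688, 775, 67, 625, 470]
L2: h(317,688)=(317*31+688)%997=545 h(775,67)=(775*31+67)%997=164 h(625,470)=(625*31+470)%997=902 -> [545, 164, 902]
L3: h(545,164)=(545*31+164)%997=110 h(902,902)=(902*31+902)%997=948 -> [110, 948]
L4: h(110,948)=(110*31+948)%997=370 -> [370]

Answer: 370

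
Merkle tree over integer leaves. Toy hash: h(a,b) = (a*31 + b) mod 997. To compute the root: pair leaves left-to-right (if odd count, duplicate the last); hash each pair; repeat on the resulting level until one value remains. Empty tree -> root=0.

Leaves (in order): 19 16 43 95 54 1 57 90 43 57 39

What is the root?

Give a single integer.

Answer: 568

Derivation:
L0: [19, 16, 43, 95, 54, 1, 57, 90, 43, 57, 39]
L1: h(19,16)=(19*31+16)%997=605 h(43,95)=(43*31+95)%997=431 h(54,1)=(54*31+1)%997=678 h(57,90)=(57*31+90)%997=860 h(43,57)=(43*31+57)%997=393 h(39,39)=(39*31+39)%997=251 -> [605, 431, 678, 860, 393, 251]
L2: h(605,431)=(605*31+431)%997=243 h(678,860)=(678*31+860)%997=941 h(393,251)=(393*31+251)%997=470 -> [243, 941, 470]
L3: h(243,941)=(243*31+941)%997=498 h(470,470)=(470*31+470)%997=85 -> [498, 85]
L4: h(498,85)=(498*31+85)%997=568 -> [568]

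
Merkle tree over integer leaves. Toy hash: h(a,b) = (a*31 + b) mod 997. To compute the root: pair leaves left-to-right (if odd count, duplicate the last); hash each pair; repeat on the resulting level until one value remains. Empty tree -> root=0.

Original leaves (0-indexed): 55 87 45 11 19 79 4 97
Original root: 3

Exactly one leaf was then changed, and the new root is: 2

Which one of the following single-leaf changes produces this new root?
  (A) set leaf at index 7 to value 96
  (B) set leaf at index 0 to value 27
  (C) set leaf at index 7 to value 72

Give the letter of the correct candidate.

Answer: A

Derivation:
Original leaves: [55, 87, 45, 11, 19, 79, 4, 97]
Target new root: 2
Try each candidate change and compute the resulting root:
Candidate A: set leaf[7] = 96 -> leaves = [55, 87, 45, 11, 19, 79, 4, 96]
  L0: [55, 87, 45, 11, 19, 79, 4, 96]
  L1: h(55,87)=(55*31+87)%997=795 h(45,11)=(45*31+11)%997=409 h(19,79)=(19*31+79)%997=668 h(4,96)=(4*31+96)%997=220 -> [795, 409, 668, 220]
  L2: h(795,409)=(795*31+409)%997=129 h(668,220)=(668*31+220)%997=988 -> [129, 988]
  L3: h(129,988)=(129*31+988)%997=2 -> [2]
  root = 2 == target 2  ** MATCH **
Candidate B: set leaf[0] = 27 -> leaves = [27, 87, 45, 11, 19, 79, 4, 97]
  L0: [27, 87, 45, 11, 19, 79, 4, 97]
  L1: h(27,87)=(27*31+87)%997=924 h(45,11)=(45*31+11)%997=409 h(19,79)=(19*31+79)%997=668 h(4,97)=(4*31+97)%997=221 -> [924, 409, 668, 221]
  L2: h(924,409)=(924*31+409)%997=140 h(668,221)=(668*31+221)%997=989 -> [140, 989]
  L3: h(140,989)=(140*31+989)%997=344 -> [344]
  root = 344 != target 2
Candidate C: set leaf[7] = 72 -> leaves = [55, 87, 45, 11, 19, 79, 4, 72]
  L0: [55, 87, 45, 11, 19, 79, 4, 72]
  L1: h(55,87)=(55*31+87)%997=795 h(45,11)=(45*31+11)%997=409 h(19,79)=(19*31+79)%997=668 h(4,72)=(4*31+72)%997=196 -> [795, 409, 668, 196]
  L2: h(795,409)=(795*31+409)%997=129 h(668,196)=(668*31+196)%997=964 -> [129, 964]
  L3: h(129,964)=(129*31+964)%997=975 -> [975]
  root = 975 != target 2
Candidate A produces the target root.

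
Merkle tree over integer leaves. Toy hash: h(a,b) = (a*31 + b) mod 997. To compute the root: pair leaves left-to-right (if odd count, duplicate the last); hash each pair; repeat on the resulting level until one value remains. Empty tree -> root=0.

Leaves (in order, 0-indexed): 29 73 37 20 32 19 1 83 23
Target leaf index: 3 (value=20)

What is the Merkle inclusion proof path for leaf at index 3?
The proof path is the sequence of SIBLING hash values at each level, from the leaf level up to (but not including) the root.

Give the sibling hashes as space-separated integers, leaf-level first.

L0 (leaves): [29, 73, 37, 20, 32, 19, 1, 83, 23], target index=3
L1: h(29,73)=(29*31+73)%997=972 [pair 0] h(37,20)=(37*31+20)%997=170 [pair 1] h(32,19)=(32*31+19)%997=14 [pair 2] h(1,83)=(1*31+83)%997=114 [pair 3] h(23,23)=(23*31+23)%997=736 [pair 4] -> [972, 170, 14, 114, 736]
  Sibling for proof at L0: 37
L2: h(972,170)=(972*31+170)%997=392 [pair 0] h(14,114)=(14*31+114)%997=548 [pair 1] h(736,736)=(736*31+736)%997=621 [pair 2] -> [392, 548, 621]
  Sibling for proof at L1: 972
L3: h(392,548)=(392*31+548)%997=736 [pair 0] h(621,621)=(621*31+621)%997=929 [pair 1] -> [736, 929]
  Sibling for proof at L2: 548
L4: h(736,929)=(736*31+929)%997=814 [pair 0] -> [814]
  Sibling for proof at L3: 929
Root: 814
Proof path (sibling hashes from leaf to root): [37, 972, 548, 929]

Answer: 37 972 548 929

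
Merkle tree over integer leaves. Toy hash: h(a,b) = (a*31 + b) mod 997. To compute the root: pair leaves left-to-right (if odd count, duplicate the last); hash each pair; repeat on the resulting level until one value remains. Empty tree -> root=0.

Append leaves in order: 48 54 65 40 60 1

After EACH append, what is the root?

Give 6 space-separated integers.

Answer: 48 545 32 7 840 946

Derivation:
After append 48 (leaves=[48]):
  L0: [48]
  root=48
After append 54 (leaves=[48, 54]):
  L0: [48, 54]
  L1: h(48,54)=(48*31+54)%997=545 -> [545]
  root=545
After append 65 (leaves=[48, 54, 65]):
  L0: [48, 54, 65]
  L1: h(48,54)=(48*31+54)%997=545 h(65,65)=(65*31+65)%997=86 -> [545, 86]
  L2: h(545,86)=(545*31+86)%997=32 -> [32]
  root=32
After append 40 (leaves=[48, 54, 65, 40]):
  L0: [48, 54, 65, 40]
  L1: h(48,54)=(48*31+54)%997=545 h(65,40)=(65*31+40)%997=61 -> [545, 61]
  L2: h(545,61)=(545*31+61)%997=7 -> [7]
  root=7
After append 60 (leaves=[48, 54, 65, 40, 60]):
  L0: [48, 54, 65, 40, 60]
  L1: h(48,54)=(48*31+54)%997=545 h(65,40)=(65*31+40)%997=61 h(60,60)=(60*31+60)%997=923 -> [545, 61, 923]
  L2: h(545,61)=(545*31+61)%997=7 h(923,923)=(923*31+923)%997=623 -> [7, 623]
  L3: h(7,623)=(7*31+623)%997=840 -> [840]
  root=840
After append 1 (leaves=[48, 54, 65, 40, 60, 1]):
  L0: [48, 54, 65, 40, 60, 1]
  L1: h(48,54)=(48*31+54)%997=545 h(65,40)=(65*31+40)%997=61 h(60,1)=(60*31+1)%997=864 -> [545, 61, 864]
  L2: h(545,61)=(545*31+61)%997=7 h(864,864)=(864*31+864)%997=729 -> [7, 729]
  L3: h(7,729)=(7*31+729)%997=946 -> [946]
  root=946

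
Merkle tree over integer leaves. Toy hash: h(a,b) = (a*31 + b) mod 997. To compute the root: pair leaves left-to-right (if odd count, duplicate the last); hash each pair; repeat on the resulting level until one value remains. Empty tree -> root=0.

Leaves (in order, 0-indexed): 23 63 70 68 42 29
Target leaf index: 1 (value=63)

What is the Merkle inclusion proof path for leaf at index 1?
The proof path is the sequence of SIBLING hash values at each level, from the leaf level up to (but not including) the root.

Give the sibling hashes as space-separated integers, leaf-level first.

Answer: 23 244 718

Derivation:
L0 (leaves): [23, 63, 70, 68, 42, 29], target index=1
L1: h(23,63)=(23*31+63)%997=776 [pair 0] h(70,68)=(70*31+68)%997=244 [pair 1] h(42,29)=(42*31+29)%997=334 [pair 2] -> [776, 244, 334]
  Sibling for proof at L0: 23
L2: h(776,244)=(776*31+244)%997=372 [pair 0] h(334,334)=(334*31+334)%997=718 [pair 1] -> [372, 718]
  Sibling for proof at L1: 244
L3: h(372,718)=(372*31+718)%997=286 [pair 0] -> [286]
  Sibling for proof at L2: 718
Root: 286
Proof path (sibling hashes from leaf to root): [23, 244, 718]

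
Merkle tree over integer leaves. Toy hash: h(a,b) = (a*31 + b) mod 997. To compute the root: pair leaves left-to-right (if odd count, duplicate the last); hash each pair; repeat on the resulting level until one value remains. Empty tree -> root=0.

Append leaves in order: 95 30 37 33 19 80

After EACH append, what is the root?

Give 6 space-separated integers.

Answer: 95 981 688 684 780 738

Derivation:
After append 95 (leaves=[95]):
  L0: [95]
  root=95
After append 30 (leaves=[95, 30]):
  L0: [95, 30]
  L1: h(95,30)=(95*31+30)%997=981 -> [981]
  root=981
After append 37 (leaves=[95, 30, 37]):
  L0: [95, 30, 37]
  L1: h(95,30)=(95*31+30)%997=981 h(37,37)=(37*31+37)%997=187 -> [981, 187]
  L2: h(981,187)=(981*31+187)%997=688 -> [688]
  root=688
After append 33 (leaves=[95, 30, 37, 33]):
  L0: [95, 30, 37, 33]
  L1: h(95,30)=(95*31+30)%997=981 h(37,33)=(37*31+33)%997=183 -> [981, 183]
  L2: h(981,183)=(981*31+183)%997=684 -> [684]
  root=684
After append 19 (leaves=[95, 30, 37, 33, 19]):
  L0: [95, 30, 37, 33, 19]
  L1: h(95,30)=(95*31+30)%997=981 h(37,33)=(37*31+33)%997=183 h(19,19)=(19*31+19)%997=608 -> [981, 183, 608]
  L2: h(981,183)=(981*31+183)%997=684 h(608,608)=(608*31+608)%997=513 -> [684, 513]
  L3: h(684,513)=(684*31+513)%997=780 -> [780]
  root=780
After append 80 (leaves=[95, 30, 37, 33, 19, 80]):
  L0: [95, 30, 37, 33, 19, 80]
  L1: h(95,30)=(95*31+30)%997=981 h(37,33)=(37*31+33)%997=183 h(19,80)=(19*31+80)%997=669 -> [981, 183, 669]
  L2: h(981,183)=(981*31+183)%997=684 h(669,669)=(669*31+669)%997=471 -> [684, 471]
  L3: h(684,471)=(684*31+471)%997=738 -> [738]
  root=738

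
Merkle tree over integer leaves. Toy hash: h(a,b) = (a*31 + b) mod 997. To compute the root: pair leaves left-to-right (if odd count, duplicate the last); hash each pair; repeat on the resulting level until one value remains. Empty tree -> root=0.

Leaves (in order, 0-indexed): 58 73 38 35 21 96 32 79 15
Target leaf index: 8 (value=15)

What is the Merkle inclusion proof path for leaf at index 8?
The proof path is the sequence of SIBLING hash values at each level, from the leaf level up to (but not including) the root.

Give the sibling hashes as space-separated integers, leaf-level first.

Answer: 15 480 405 457

Derivation:
L0 (leaves): [58, 73, 38, 35, 21, 96, 32, 79, 15], target index=8
L1: h(58,73)=(58*31+73)%997=874 [pair 0] h(38,35)=(38*31+35)%997=216 [pair 1] h(21,96)=(21*31+96)%997=747 [pair 2] h(32,79)=(32*31+79)%997=74 [pair 3] h(15,15)=(15*31+15)%997=480 [pair 4] -> [874, 216, 747, 74, 480]
  Sibling for proof at L0: 15
L2: h(874,216)=(874*31+216)%997=391 [pair 0] h(747,74)=(747*31+74)%997=300 [pair 1] h(480,480)=(480*31+480)%997=405 [pair 2] -> [391, 300, 405]
  Sibling for proof at L1: 480
L3: h(391,300)=(391*31+300)%997=457 [pair 0] h(405,405)=(405*31+405)%997=996 [pair 1] -> [457, 996]
  Sibling for proof at L2: 405
L4: h(457,996)=(457*31+996)%997=208 [pair 0] -> [208]
  Sibling for proof at L3: 457
Root: 208
Proof path (sibling hashes from leaf to root): [15, 480, 405, 457]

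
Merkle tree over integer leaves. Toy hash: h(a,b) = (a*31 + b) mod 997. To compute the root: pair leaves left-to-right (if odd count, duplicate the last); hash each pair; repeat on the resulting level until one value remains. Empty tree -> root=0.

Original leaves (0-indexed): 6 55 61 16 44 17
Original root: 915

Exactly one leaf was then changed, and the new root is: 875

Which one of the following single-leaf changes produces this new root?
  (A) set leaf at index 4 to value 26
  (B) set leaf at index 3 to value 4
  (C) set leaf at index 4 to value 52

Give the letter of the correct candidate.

Original leaves: [6, 55, 61, 16, 44, 17]
Target new root: 875
Try each candidate change and compute the resulting root:
Candidate A: set leaf[4] = 26 -> leaves = [6, 55, 61, 16, 26, 17]
  L0: [6, 55, 61, 16, 26, 17]
  L1: h(6,55)=(6*31+55)%997=241 h(61,16)=(61*31+16)%997=910 h(26,17)=(26*31+17)%997=823 -> [241, 910, 823]
  L2: h(241,910)=(241*31+910)%997=405 h(823,823)=(823*31+823)%997=414 -> [405, 414]
  L3: h(405,414)=(405*31+414)%997=8 -> [8]
  root = 8 != target 875
Candidate B: set leaf[3] = 4 -> leaves = [6, 55, 61, 4, 44, 17]
  L0: [6, 55, 61, 4, 44, 17]
  L1: h(6,55)=(6*31+55)%997=241 h(61,4)=(61*31+4)%997=898 h(44,17)=(44*31+17)%997=384 -> [241, 898, 384]
  L2: h(241,898)=(241*31+898)%997=393 h(384,384)=(384*31+384)%997=324 -> [393, 324]
  L3: h(393,324)=(393*31+324)%997=543 -> [543]
  root = 543 != target 875
Candidate C: set leaf[4] = 52 -> leaves = [6, 55, 61, 16, 52, 17]
  L0: [6, 55, 61, 16, 52, 17]
  L1: h(6,55)=(6*31+55)%997=241 h(61,16)=(61*31+16)%997=910 h(52,17)=(52*31+17)%997=632 -> [241, 910, 632]
  L2: h(241,910)=(241*31+910)%997=405 h(632,632)=(632*31+632)%997=284 -> [405, 284]
  L3: h(405,284)=(405*31+284)%997=875 -> [875]
  root = 875 == target 875  ** MATCH **
Candidate C produces the target root.

Answer: C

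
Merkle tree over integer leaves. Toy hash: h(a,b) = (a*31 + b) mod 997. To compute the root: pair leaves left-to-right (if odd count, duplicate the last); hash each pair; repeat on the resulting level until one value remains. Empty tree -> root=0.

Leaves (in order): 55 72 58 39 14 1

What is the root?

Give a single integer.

Answer: 913

Derivation:
L0: [55, 72, 58, 39, 14, 1]
L1: h(55,72)=(55*31+72)%997=780 h(58,39)=(58*31+39)%997=840 h(14,1)=(14*31+1)%997=435 -> [780, 840, 435]
L2: h(780,840)=(780*31+840)%997=95 h(435,435)=(435*31+435)%997=959 -> [95, 959]
L3: h(95,959)=(95*31+959)%997=913 -> [913]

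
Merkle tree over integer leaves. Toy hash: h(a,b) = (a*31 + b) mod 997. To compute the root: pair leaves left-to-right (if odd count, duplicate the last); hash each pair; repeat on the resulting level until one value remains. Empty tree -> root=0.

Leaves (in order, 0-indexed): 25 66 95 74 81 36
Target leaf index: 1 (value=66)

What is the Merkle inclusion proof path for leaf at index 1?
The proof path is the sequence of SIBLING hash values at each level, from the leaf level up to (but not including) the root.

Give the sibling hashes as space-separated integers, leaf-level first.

L0 (leaves): [25, 66, 95, 74, 81, 36], target index=1
L1: h(25,66)=(25*31+66)%997=841 [pair 0] h(95,74)=(95*31+74)%997=28 [pair 1] h(81,36)=(81*31+36)%997=553 [pair 2] -> [841, 28, 553]
  Sibling for proof at L0: 25
L2: h(841,28)=(841*31+28)%997=177 [pair 0] h(553,553)=(553*31+553)%997=747 [pair 1] -> [177, 747]
  Sibling for proof at L1: 28
L3: h(177,747)=(177*31+747)%997=252 [pair 0] -> [252]
  Sibling for proof at L2: 747
Root: 252
Proof path (sibling hashes from leaf to root): [25, 28, 747]

Answer: 25 28 747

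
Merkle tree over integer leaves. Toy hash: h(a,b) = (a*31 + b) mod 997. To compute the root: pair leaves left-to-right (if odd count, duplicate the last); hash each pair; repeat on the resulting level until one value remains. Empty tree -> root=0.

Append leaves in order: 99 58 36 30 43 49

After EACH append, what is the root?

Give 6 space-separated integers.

Answer: 99 136 383 377 884 79

Derivation:
After append 99 (leaves=[99]):
  L0: [99]
  root=99
After append 58 (leaves=[99, 58]):
  L0: [99, 58]
  L1: h(99,58)=(99*31+58)%997=136 -> [136]
  root=136
After append 36 (leaves=[99, 58, 36]):
  L0: [99, 58, 36]
  L1: h(99,58)=(99*31+58)%997=136 h(36,36)=(36*31+36)%997=155 -> [136, 155]
  L2: h(136,155)=(136*31+155)%997=383 -> [383]
  root=383
After append 30 (leaves=[99, 58, 36, 30]):
  L0: [99, 58, 36, 30]
  L1: h(99,58)=(99*31+58)%997=136 h(36,30)=(36*31+30)%997=149 -> [136, 149]
  L2: h(136,149)=(136*31+149)%997=377 -> [377]
  root=377
After append 43 (leaves=[99, 58, 36, 30, 43]):
  L0: [99, 58, 36, 30, 43]
  L1: h(99,58)=(99*31+58)%997=136 h(36,30)=(36*31+30)%997=149 h(43,43)=(43*31+43)%997=379 -> [136, 149, 379]
  L2: h(136,149)=(136*31+149)%997=377 h(379,379)=(379*31+379)%997=164 -> [377, 164]
  L3: h(377,164)=(377*31+164)%997=884 -> [884]
  root=884
After append 49 (leaves=[99, 58, 36, 30, 43, 49]):
  L0: [99, 58, 36, 30, 43, 49]
  L1: h(99,58)=(99*31+58)%997=136 h(36,30)=(36*31+30)%997=149 h(43,49)=(43*31+49)%997=385 -> [136, 149, 385]
  L2: h(136,149)=(136*31+149)%997=377 h(385,385)=(385*31+385)%997=356 -> [377, 356]
  L3: h(377,356)=(377*31+356)%997=79 -> [79]
  root=79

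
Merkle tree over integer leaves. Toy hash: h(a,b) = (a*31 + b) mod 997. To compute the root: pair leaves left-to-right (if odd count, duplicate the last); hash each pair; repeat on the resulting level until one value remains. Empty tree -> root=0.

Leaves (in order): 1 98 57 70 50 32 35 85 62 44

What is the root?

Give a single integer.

Answer: 767

Derivation:
L0: [1, 98, 57, 70, 50, 32, 35, 85, 62, 44]
L1: h(1,98)=(1*31+98)%997=129 h(57,70)=(57*31+70)%997=840 h(50,32)=(50*31+32)%997=585 h(35,85)=(35*31+85)%997=173 h(62,44)=(62*31+44)%997=969 -> [129, 840, 585, 173, 969]
L2: h(129,840)=(129*31+840)%997=851 h(585,173)=(585*31+173)%997=362 h(969,969)=(969*31+969)%997=101 -> [851, 362, 101]
L3: h(851,362)=(851*31+362)%997=821 h(101,101)=(101*31+101)%997=241 -> [821, 241]
L4: h(821,241)=(821*31+241)%997=767 -> [767]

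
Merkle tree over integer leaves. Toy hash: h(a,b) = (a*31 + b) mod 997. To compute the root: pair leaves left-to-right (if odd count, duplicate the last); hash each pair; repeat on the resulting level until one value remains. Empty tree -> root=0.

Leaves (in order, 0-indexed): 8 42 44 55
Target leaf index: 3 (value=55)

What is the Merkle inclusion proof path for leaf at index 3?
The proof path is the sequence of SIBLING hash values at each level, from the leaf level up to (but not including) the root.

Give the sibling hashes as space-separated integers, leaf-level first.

L0 (leaves): [8, 42, 44, 55], target index=3
L1: h(8,42)=(8*31+42)%997=290 [pair 0] h(44,55)=(44*31+55)%997=422 [pair 1] -> [290, 422]
  Sibling for proof at L0: 44
L2: h(290,422)=(290*31+422)%997=439 [pair 0] -> [439]
  Sibling for proof at L1: 290
Root: 439
Proof path (sibling hashes from leaf to root): [44, 290]

Answer: 44 290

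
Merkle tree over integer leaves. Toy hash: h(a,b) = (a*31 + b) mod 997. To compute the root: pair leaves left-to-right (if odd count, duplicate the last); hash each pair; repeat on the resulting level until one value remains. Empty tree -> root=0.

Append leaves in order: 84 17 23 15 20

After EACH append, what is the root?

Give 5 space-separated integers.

After append 84 (leaves=[84]):
  L0: [84]
  root=84
After append 17 (leaves=[84, 17]):
  L0: [84, 17]
  L1: h(84,17)=(84*31+17)%997=627 -> [627]
  root=627
After append 23 (leaves=[84, 17, 23]):
  L0: [84, 17, 23]
  L1: h(84,17)=(84*31+17)%997=627 h(23,23)=(23*31+23)%997=736 -> [627, 736]
  L2: h(627,736)=(627*31+736)%997=233 -> [233]
  root=233
After append 15 (leaves=[84, 17, 23, 15]):
  L0: [84, 17, 23, 15]
  L1: h(84,17)=(84*31+17)%997=627 h(23,15)=(23*31+15)%997=728 -> [627, 728]
  L2: h(627,728)=(627*31+728)%997=225 -> [225]
  root=225
After append 20 (leaves=[84, 17, 23, 15, 20]):
  L0: [84, 17, 23, 15, 20]
  L1: h(84,17)=(84*31+17)%997=627 h(23,15)=(23*31+15)%997=728 h(20,20)=(20*31+20)%997=640 -> [627, 728, 640]
  L2: h(627,728)=(627*31+728)%997=225 h(640,640)=(640*31+640)%997=540 -> [225, 540]
  L3: h(225,540)=(225*31+540)%997=536 -> [536]
  root=536

Answer: 84 627 233 225 536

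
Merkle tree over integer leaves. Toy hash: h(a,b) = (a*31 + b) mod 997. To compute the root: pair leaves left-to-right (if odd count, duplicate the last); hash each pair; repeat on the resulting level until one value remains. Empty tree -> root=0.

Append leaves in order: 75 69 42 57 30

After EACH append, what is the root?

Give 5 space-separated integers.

After append 75 (leaves=[75]):
  L0: [75]
  root=75
After append 69 (leaves=[75, 69]):
  L0: [75, 69]
  L1: h(75,69)=(75*31+69)%997=400 -> [400]
  root=400
After append 42 (leaves=[75, 69, 42]):
  L0: [75, 69, 42]
  L1: h(75,69)=(75*31+69)%997=400 h(42,42)=(42*31+42)%997=347 -> [400, 347]
  L2: h(400,347)=(400*31+347)%997=783 -> [783]
  root=783
After append 57 (leaves=[75, 69, 42, 57]):
  L0: [75, 69, 42, 57]
  L1: h(75,69)=(75*31+69)%997=400 h(42,57)=(42*31+57)%997=362 -> [400, 362]
  L2: h(400,362)=(400*31+362)%997=798 -> [798]
  root=798
After append 30 (leaves=[75, 69, 42, 57, 30]):
  L0: [75, 69, 42, 57, 30]
  L1: h(75,69)=(75*31+69)%997=400 h(42,57)=(42*31+57)%997=362 h(30,30)=(30*31+30)%997=960 -> [400, 362, 960]
  L2: h(400,362)=(400*31+362)%997=798 h(960,960)=(960*31+960)%997=810 -> [798, 810]
  L3: h(798,810)=(798*31+810)%997=623 -> [623]
  root=623

Answer: 75 400 783 798 623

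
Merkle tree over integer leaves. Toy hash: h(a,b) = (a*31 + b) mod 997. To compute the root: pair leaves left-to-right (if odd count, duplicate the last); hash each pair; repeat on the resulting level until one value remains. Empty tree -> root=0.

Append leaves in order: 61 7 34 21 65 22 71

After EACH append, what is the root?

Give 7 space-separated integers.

Answer: 61 901 106 93 650 271 506

Derivation:
After append 61 (leaves=[61]):
  L0: [61]
  root=61
After append 7 (leaves=[61, 7]):
  L0: [61, 7]
  L1: h(61,7)=(61*31+7)%997=901 -> [901]
  root=901
After append 34 (leaves=[61, 7, 34]):
  L0: [61, 7, 34]
  L1: h(61,7)=(61*31+7)%997=901 h(34,34)=(34*31+34)%997=91 -> [901, 91]
  L2: h(901,91)=(901*31+91)%997=106 -> [106]
  root=106
After append 21 (leaves=[61, 7, 34, 21]):
  L0: [61, 7, 34, 21]
  L1: h(61,7)=(61*31+7)%997=901 h(34,21)=(34*31+21)%997=78 -> [901, 78]
  L2: h(901,78)=(901*31+78)%997=93 -> [93]
  root=93
After append 65 (leaves=[61, 7, 34, 21, 65]):
  L0: [61, 7, 34, 21, 65]
  L1: h(61,7)=(61*31+7)%997=901 h(34,21)=(34*31+21)%997=78 h(65,65)=(65*31+65)%997=86 -> [901, 78, 86]
  L2: h(901,78)=(901*31+78)%997=93 h(86,86)=(86*31+86)%997=758 -> [93, 758]
  L3: h(93,758)=(93*31+758)%997=650 -> [650]
  root=650
After append 22 (leaves=[61, 7, 34, 21, 65, 22]):
  L0: [61, 7, 34, 21, 65, 22]
  L1: h(61,7)=(61*31+7)%997=901 h(34,21)=(34*31+21)%997=78 h(65,22)=(65*31+22)%997=43 -> [901, 78, 43]
  L2: h(901,78)=(901*31+78)%997=93 h(43,43)=(43*31+43)%997=379 -> [93, 379]
  L3: h(93,379)=(93*31+379)%997=271 -> [271]
  root=271
After append 71 (leaves=[61, 7, 34, 21, 65, 22, 71]):
  L0: [61, 7, 34, 21, 65, 22, 71]
  L1: h(61,7)=(61*31+7)%997=901 h(34,21)=(34*31+21)%997=78 h(65,22)=(65*31+22)%997=43 h(71,71)=(71*31+71)%997=278 -> [901, 78, 43, 278]
  L2: h(901,78)=(901*31+78)%997=93 h(43,278)=(43*31+278)%997=614 -> [93, 614]
  L3: h(93,614)=(93*31+614)%997=506 -> [506]
  root=506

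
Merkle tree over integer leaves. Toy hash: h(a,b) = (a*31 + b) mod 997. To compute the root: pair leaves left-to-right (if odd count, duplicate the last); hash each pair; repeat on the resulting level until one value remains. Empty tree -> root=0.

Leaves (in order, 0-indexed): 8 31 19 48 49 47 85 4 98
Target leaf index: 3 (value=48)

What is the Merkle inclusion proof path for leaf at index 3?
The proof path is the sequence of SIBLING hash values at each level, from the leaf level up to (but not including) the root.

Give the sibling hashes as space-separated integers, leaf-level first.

L0 (leaves): [8, 31, 19, 48, 49, 47, 85, 4, 98], target index=3
L1: h(8,31)=(8*31+31)%997=279 [pair 0] h(19,48)=(19*31+48)%997=637 [pair 1] h(49,47)=(49*31+47)%997=569 [pair 2] h(85,4)=(85*31+4)%997=645 [pair 3] h(98,98)=(98*31+98)%997=145 [pair 4] -> [279, 637, 569, 645, 145]
  Sibling for proof at L0: 19
L2: h(279,637)=(279*31+637)%997=313 [pair 0] h(569,645)=(569*31+645)%997=338 [pair 1] h(145,145)=(145*31+145)%997=652 [pair 2] -> [313, 338, 652]
  Sibling for proof at L1: 279
L3: h(313,338)=(313*31+338)%997=71 [pair 0] h(652,652)=(652*31+652)%997=924 [pair 1] -> [71, 924]
  Sibling for proof at L2: 338
L4: h(71,924)=(71*31+924)%997=134 [pair 0] -> [134]
  Sibling for proof at L3: 924
Root: 134
Proof path (sibling hashes from leaf to root): [19, 279, 338, 924]

Answer: 19 279 338 924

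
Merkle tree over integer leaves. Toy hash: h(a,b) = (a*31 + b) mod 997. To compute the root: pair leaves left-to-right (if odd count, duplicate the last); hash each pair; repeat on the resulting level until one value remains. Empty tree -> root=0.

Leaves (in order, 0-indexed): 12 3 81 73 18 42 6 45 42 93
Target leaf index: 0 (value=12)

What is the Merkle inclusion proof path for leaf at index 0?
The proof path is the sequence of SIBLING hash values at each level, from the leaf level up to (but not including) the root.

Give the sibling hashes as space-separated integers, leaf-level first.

Answer: 3 590 885 776

Derivation:
L0 (leaves): [12, 3, 81, 73, 18, 42, 6, 45, 42, 93], target index=0
L1: h(12,3)=(12*31+3)%997=375 [pair 0] h(81,73)=(81*31+73)%997=590 [pair 1] h(18,42)=(18*31+42)%997=600 [pair 2] h(6,45)=(6*31+45)%997=231 [pair 3] h(42,93)=(42*31+93)%997=398 [pair 4] -> [375, 590, 600, 231, 398]
  Sibling for proof at L0: 3
L2: h(375,590)=(375*31+590)%997=251 [pair 0] h(600,231)=(600*31+231)%997=885 [pair 1] h(398,398)=(398*31+398)%997=772 [pair 2] -> [251, 885, 772]
  Sibling for proof at L1: 590
L3: h(251,885)=(251*31+885)%997=690 [pair 0] h(772,772)=(772*31+772)%997=776 [pair 1] -> [690, 776]
  Sibling for proof at L2: 885
L4: h(690,776)=(690*31+776)%997=232 [pair 0] -> [232]
  Sibling for proof at L3: 776
Root: 232
Proof path (sibling hashes from leaf to root): [3, 590, 885, 776]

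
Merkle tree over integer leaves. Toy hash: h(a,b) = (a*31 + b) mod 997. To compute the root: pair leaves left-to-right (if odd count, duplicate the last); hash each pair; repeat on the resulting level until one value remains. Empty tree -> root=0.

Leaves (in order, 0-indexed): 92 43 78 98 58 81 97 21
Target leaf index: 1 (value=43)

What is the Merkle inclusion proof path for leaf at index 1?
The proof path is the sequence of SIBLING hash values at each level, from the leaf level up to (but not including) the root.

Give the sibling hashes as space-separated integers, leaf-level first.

L0 (leaves): [92, 43, 78, 98, 58, 81, 97, 21], target index=1
L1: h(92,43)=(92*31+43)%997=901 [pair 0] h(78,98)=(78*31+98)%997=522 [pair 1] h(58,81)=(58*31+81)%997=882 [pair 2] h(97,21)=(97*31+21)%997=37 [pair 3] -> [901, 522, 882, 37]
  Sibling for proof at L0: 92
L2: h(901,522)=(901*31+522)%997=537 [pair 0] h(882,37)=(882*31+37)%997=460 [pair 1] -> [537, 460]
  Sibling for proof at L1: 522
L3: h(537,460)=(537*31+460)%997=158 [pair 0] -> [158]
  Sibling for proof at L2: 460
Root: 158
Proof path (sibling hashes from leaf to root): [92, 522, 460]

Answer: 92 522 460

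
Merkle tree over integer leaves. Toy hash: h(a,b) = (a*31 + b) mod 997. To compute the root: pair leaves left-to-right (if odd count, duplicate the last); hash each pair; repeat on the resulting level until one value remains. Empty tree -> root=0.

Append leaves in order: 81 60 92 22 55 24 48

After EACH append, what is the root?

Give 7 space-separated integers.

Answer: 81 577 891 821 17 22 826

Derivation:
After append 81 (leaves=[81]):
  L0: [81]
  root=81
After append 60 (leaves=[81, 60]):
  L0: [81, 60]
  L1: h(81,60)=(81*31+60)%997=577 -> [577]
  root=577
After append 92 (leaves=[81, 60, 92]):
  L0: [81, 60, 92]
  L1: h(81,60)=(81*31+60)%997=577 h(92,92)=(92*31+92)%997=950 -> [577, 950]
  L2: h(577,950)=(577*31+950)%997=891 -> [891]
  root=891
After append 22 (leaves=[81, 60, 92, 22]):
  L0: [81, 60, 92, 22]
  L1: h(81,60)=(81*31+60)%997=577 h(92,22)=(92*31+22)%997=880 -> [577, 880]
  L2: h(577,880)=(577*31+880)%997=821 -> [821]
  root=821
After append 55 (leaves=[81, 60, 92, 22, 55]):
  L0: [81, 60, 92, 22, 55]
  L1: h(81,60)=(81*31+60)%997=577 h(92,22)=(92*31+22)%997=880 h(55,55)=(55*31+55)%997=763 -> [577, 880, 763]
  L2: h(577,880)=(577*31+880)%997=821 h(763,763)=(763*31+763)%997=488 -> [821, 488]
  L3: h(821,488)=(821*31+488)%997=17 -> [17]
  root=17
After append 24 (leaves=[81, 60, 92, 22, 55, 24]):
  L0: [81, 60, 92, 22, 55, 24]
  L1: h(81,60)=(81*31+60)%997=577 h(92,22)=(92*31+22)%997=880 h(55,24)=(55*31+24)%997=732 -> [577, 880, 732]
  L2: h(577,880)=(577*31+880)%997=821 h(732,732)=(732*31+732)%997=493 -> [821, 493]
  L3: h(821,493)=(821*31+493)%997=22 -> [22]
  root=22
After append 48 (leaves=[81, 60, 92, 22, 55, 24, 48]):
  L0: [81, 60, 92, 22, 55, 24, 48]
  L1: h(81,60)=(81*31+60)%997=577 h(92,22)=(92*31+22)%997=880 h(55,24)=(55*31+24)%997=732 h(48,48)=(48*31+48)%997=539 -> [577, 880, 732, 539]
  L2: h(577,880)=(577*31+880)%997=821 h(732,539)=(732*31+539)%997=300 -> [821, 300]
  L3: h(821,300)=(821*31+300)%997=826 -> [826]
  root=826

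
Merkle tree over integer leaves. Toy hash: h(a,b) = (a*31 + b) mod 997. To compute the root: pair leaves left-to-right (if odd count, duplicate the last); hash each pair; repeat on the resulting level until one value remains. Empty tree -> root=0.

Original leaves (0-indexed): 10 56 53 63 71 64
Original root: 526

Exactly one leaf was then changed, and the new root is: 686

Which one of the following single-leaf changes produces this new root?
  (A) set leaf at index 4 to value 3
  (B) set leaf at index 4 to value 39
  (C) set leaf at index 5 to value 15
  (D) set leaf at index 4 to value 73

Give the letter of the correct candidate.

Original leaves: [10, 56, 53, 63, 71, 64]
Target new root: 686
Try each candidate change and compute the resulting root:
Candidate A: set leaf[4] = 3 -> leaves = [10, 56, 53, 63, 3, 64]
  L0: [10, 56, 53, 63, 3, 64]
  L1: h(10,56)=(10*31+56)%997=366 h(53,63)=(53*31+63)%997=709 h(3,64)=(3*31+64)%997=157 -> [366, 709, 157]
  L2: h(366,709)=(366*31+709)%997=91 h(157,157)=(157*31+157)%997=39 -> [91, 39]
  L3: h(91,39)=(91*31+39)%997=866 -> [866]
  root = 866 != target 686
Candidate B: set leaf[4] = 39 -> leaves = [10, 56, 53, 63, 39, 64]
  L0: [10, 56, 53, 63, 39, 64]
  L1: h(10,56)=(10*31+56)%997=366 h(53,63)=(53*31+63)%997=709 h(39,64)=(39*31+64)%997=276 -> [366, 709, 276]
  L2: h(366,709)=(366*31+709)%997=91 h(276,276)=(276*31+276)%997=856 -> [91, 856]
  L3: h(91,856)=(91*31+856)%997=686 -> [686]
  root = 686 == target 686  ** MATCH **
Candidate C: set leaf[5] = 15 -> leaves = [10, 56, 53, 63, 71, 15]
  L0: [10, 56, 53, 63, 71, 15]
  L1: h(10,56)=(10*31+56)%997=366 h(53,63)=(53*31+63)%997=709 h(71,15)=(71*31+15)%997=222 -> [366, 709, 222]
  L2: h(366,709)=(366*31+709)%997=91 h(222,222)=(222*31+222)%997=125 -> [91, 125]
  L3: h(91,125)=(91*31+125)%997=952 -> [952]
  root = 952 != target 686
Candidate D: set leaf[4] = 73 -> leaves = [10, 56, 53, 63, 73, 64]
  L0: [10, 56, 53, 63, 73, 64]
  L1: h(10,56)=(10*31+56)%997=366 h(53,63)=(53*31+63)%997=709 h(73,64)=(73*31+64)%997=333 -> [366, 709, 333]
  L2: h(366,709)=(366*31+709)%997=91 h(333,333)=(333*31+333)%997=686 -> [91, 686]
  L3: h(91,686)=(91*31+686)%997=516 -> [516]
  root = 516 != target 686
Candidate B produces the target root.

Answer: B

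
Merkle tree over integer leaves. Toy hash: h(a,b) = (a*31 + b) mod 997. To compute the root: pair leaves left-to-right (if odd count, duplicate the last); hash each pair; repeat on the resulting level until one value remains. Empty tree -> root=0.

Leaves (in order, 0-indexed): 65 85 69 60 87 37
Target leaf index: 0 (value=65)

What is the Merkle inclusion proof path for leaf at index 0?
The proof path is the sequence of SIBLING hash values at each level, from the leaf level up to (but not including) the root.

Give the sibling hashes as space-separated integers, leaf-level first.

L0 (leaves): [65, 85, 69, 60, 87, 37], target index=0
L1: h(65,85)=(65*31+85)%997=106 [pair 0] h(69,60)=(69*31+60)%997=205 [pair 1] h(87,37)=(87*31+37)%997=740 [pair 2] -> [106, 205, 740]
  Sibling for proof at L0: 85
L2: h(106,205)=(106*31+205)%997=500 [pair 0] h(740,740)=(740*31+740)%997=749 [pair 1] -> [500, 749]
  Sibling for proof at L1: 205
L3: h(500,749)=(500*31+749)%997=297 [pair 0] -> [297]
  Sibling for proof at L2: 749
Root: 297
Proof path (sibling hashes from leaf to root): [85, 205, 749]

Answer: 85 205 749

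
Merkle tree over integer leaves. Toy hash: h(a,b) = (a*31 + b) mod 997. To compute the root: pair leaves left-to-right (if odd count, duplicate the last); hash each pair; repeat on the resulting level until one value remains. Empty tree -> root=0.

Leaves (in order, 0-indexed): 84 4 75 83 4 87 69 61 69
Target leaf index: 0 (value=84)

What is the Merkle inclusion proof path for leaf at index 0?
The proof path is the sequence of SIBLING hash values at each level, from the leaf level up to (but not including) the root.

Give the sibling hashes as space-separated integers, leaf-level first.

L0 (leaves): [84, 4, 75, 83, 4, 87, 69, 61, 69], target index=0
L1: h(84,4)=(84*31+4)%997=614 [pair 0] h(75,83)=(75*31+83)%997=414 [pair 1] h(4,87)=(4*31+87)%997=211 [pair 2] h(69,61)=(69*31+61)%997=206 [pair 3] h(69,69)=(69*31+69)%997=214 [pair 4] -> [614, 414, 211, 206, 214]
  Sibling for proof at L0: 4
L2: h(614,414)=(614*31+414)%997=505 [pair 0] h(211,206)=(211*31+206)%997=765 [pair 1] h(214,214)=(214*31+214)%997=866 [pair 2] -> [505, 765, 866]
  Sibling for proof at L1: 414
L3: h(505,765)=(505*31+765)%997=468 [pair 0] h(866,866)=(866*31+866)%997=793 [pair 1] -> [468, 793]
  Sibling for proof at L2: 765
L4: h(468,793)=(468*31+793)%997=346 [pair 0] -> [346]
  Sibling for proof at L3: 793
Root: 346
Proof path (sibling hashes from leaf to root): [4, 414, 765, 793]

Answer: 4 414 765 793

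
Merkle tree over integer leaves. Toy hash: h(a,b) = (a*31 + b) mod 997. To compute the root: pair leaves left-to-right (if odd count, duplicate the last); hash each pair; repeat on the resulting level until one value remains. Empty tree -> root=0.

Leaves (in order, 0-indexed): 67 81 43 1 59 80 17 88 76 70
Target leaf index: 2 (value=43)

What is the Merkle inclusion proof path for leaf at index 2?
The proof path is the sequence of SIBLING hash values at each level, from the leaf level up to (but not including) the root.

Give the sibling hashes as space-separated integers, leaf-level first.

L0 (leaves): [67, 81, 43, 1, 59, 80, 17, 88, 76, 70], target index=2
L1: h(67,81)=(67*31+81)%997=164 [pair 0] h(43,1)=(43*31+1)%997=337 [pair 1] h(59,80)=(59*31+80)%997=912 [pair 2] h(17,88)=(17*31+88)%997=615 [pair 3] h(76,70)=(76*31+70)%997=432 [pair 4] -> [164, 337, 912, 615, 432]
  Sibling for proof at L0: 1
L2: h(164,337)=(164*31+337)%997=436 [pair 0] h(912,615)=(912*31+615)%997=971 [pair 1] h(432,432)=(432*31+432)%997=863 [pair 2] -> [436, 971, 863]
  Sibling for proof at L1: 164
L3: h(436,971)=(436*31+971)%997=529 [pair 0] h(863,863)=(863*31+863)%997=697 [pair 1] -> [529, 697]
  Sibling for proof at L2: 971
L4: h(529,697)=(529*31+697)%997=147 [pair 0] -> [147]
  Sibling for proof at L3: 697
Root: 147
Proof path (sibling hashes from leaf to root): [1, 164, 971, 697]

Answer: 1 164 971 697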